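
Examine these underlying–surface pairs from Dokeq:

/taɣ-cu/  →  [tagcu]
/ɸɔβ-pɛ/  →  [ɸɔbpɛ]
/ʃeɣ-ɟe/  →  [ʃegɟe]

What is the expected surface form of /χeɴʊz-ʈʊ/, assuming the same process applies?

[χeɴʊdʈʊ]

The data show regressive manner assimilation: /ɣ/ → [g] before /c/; /β/ → [b] before /p/; /ɣ/ → [g] before /ɟ/. In each pair only manner changes, matching the following consonant, while place and voice stay constant.
The rule targets /z/ (voiced alveolar fricative), which sits before the trigger /ʈ/ (stop).
The voiced alveolar stop is [d], so /z/ → [d].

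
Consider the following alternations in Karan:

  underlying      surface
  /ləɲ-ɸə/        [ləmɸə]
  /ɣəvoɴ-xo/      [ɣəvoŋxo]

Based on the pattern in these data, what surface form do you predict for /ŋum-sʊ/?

The data show regressive place assimilation: /ɲ/ → [m] before /ɸ/; /ɴ/ → [ŋ] before /x/. In each pair only place changes, matching the following consonant, while manner and voice stay constant.
The rule targets /m/ (voiced bilabial nasal), which sits before the trigger /s/ (alveolar).
Changing only its place to alveolar gives [n] — the voiced alveolar nasal.

[ŋunsʊ]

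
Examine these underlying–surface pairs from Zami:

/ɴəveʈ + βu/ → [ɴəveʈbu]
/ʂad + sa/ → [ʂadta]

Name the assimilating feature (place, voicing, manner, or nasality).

manner

Comparing underlying and surface forms, /β/ → [b] is the alternation; the neighbouring /ʈ/ is constant.
/β/ is a fricative while /ʈ/ is a stop; the output [b] is a stop, matching the trigger — so the feature that spreads is manner.
The other alternating form patterns the same way: /s/ → [t] after /d/ (fricative → stop, matching a stop) — only manner changes, and always toward the preceding segment.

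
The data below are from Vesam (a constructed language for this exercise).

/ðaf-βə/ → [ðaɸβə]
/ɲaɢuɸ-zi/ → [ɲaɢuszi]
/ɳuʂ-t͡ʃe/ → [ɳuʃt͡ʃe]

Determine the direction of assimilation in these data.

Comparing underlying and surface forms, /f/ → [ɸ] is the alternation; the neighbouring /β/ is constant.
/f/ is labiodental while /β/ is bilabial; the output [ɸ] is bilabial, matching the trigger — so the feature that spreads is place.
Checking the remaining alternations: /ɸ/ → [s] before /z/ (bilabial → alveolar, matching alveolar); /ʂ/ → [ʃ] before /t͡ʃ/ (retroflex → postalveolar, matching postalveolar) — only place changes, and always toward the following segment.
Since the segment that changes precedes the conditioning segment, the assimilation is regressive.

regressive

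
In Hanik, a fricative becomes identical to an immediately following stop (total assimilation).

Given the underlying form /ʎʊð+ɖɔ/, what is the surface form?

[ʎʊɖɖɔ]

/ð/ is the segment targeted by the rule; it sits immediately before /ɖ/, so it assimilates completely and surfaces as [ɖ].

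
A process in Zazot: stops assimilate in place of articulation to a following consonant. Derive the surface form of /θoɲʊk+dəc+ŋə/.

The rule targets /k/ (voiceless velar stop), which sits before the trigger /d/ (alveolar).
The voiceless alveolar stop is [t], so /k/ → [t].
The same rule applies at the second boundary: /c/ → [k] next to /ŋ/.

[θoɲʊtdəkŋə]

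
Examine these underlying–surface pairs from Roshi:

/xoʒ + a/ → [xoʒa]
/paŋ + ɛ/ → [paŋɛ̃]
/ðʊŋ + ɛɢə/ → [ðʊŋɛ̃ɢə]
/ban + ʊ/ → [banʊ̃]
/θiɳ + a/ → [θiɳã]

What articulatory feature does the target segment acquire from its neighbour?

The vowel /ɛ/ surfaces as nasalised [ɛ̃] next to the preceding nasal /ŋ/ — it has acquired the [+nasal] feature of its neighbour.
Likewise in the remaining data: /ʊ/ → [ʊ̃] after /n/; /a/ → [ã] after /ɳ/ — each time a vowel is nasalised next to a preceding nasal.
No change occurs in [xoʒa] because the vowel at the boundary is adjacent to an oral consonant, not a nasal (/a/ next to /ʒ/).

nasality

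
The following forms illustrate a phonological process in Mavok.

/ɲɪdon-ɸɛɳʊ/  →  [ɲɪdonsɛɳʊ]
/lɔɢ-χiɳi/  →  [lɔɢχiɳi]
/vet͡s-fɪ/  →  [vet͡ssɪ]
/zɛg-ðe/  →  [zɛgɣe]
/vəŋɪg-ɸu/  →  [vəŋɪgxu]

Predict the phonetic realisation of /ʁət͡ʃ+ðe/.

[ʁət͡ʃʒe]

The data show progressive place assimilation: /ɸ/ → [s] after /n/; /f/ → [s] after /t͡s/; /ð/ → [ɣ] after /g/; /ɸ/ → [x] after /g/. In each pair only place changes, matching the preceding consonant, while manner and voice stay constant.
No alternation appears in [lɔɢχiɳi]: there the adjacent consonants already agree in place (/χ/ and /ɢ/ are both uvular), so this form is consistent with the same rule.
/ð/ is a voiced dental fricative. The preceding trigger /t͡ʃ/ is postalveolar, so /ð/ must become postalveolar as well.
The voiced postalveolar fricative is [ʒ], so /ð/ → [ʒ].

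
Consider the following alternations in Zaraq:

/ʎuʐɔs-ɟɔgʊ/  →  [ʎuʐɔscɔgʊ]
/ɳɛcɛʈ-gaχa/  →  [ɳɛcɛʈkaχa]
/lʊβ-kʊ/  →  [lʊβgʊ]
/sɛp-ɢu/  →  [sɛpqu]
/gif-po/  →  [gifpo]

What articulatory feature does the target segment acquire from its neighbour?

The segment that alternates is /ɟ/, which surfaces as [c] when adjacent to /s/.
The change voiced → voiceless matches the voicing of the preceding /s/, identifying this as voicing assimilation.
Checking the remaining alternations: /g/ → [k] after /ʈ/ (voiced → voiceless, matching voiceless); /k/ → [g] after /β/ (voiceless → voiced, matching voiced); /ɢ/ → [q] after /p/ (voiced → voiceless, matching voiceless) — only voicing changes, and always toward the preceding segment.
Nothing changes in [gifpo]: there the adjacent consonants already agree in voicing (/p/ and /f/ are both voiceless), so this form is consistent with the same rule.

voicing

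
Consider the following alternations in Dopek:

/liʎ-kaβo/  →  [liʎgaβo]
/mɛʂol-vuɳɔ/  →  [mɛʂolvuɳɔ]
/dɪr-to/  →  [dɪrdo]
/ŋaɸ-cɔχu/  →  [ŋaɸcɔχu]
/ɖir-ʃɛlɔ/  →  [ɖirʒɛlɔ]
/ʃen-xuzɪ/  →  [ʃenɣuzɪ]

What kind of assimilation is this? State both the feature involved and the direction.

progressive voicing assimilation

Comparing underlying and surface forms, /k/ → [g] is the alternation; the neighbouring /ʎ/ is constant.
/k/ is voiceless while /ʎ/ is voiced; the output [g] is voiced, matching the trigger — so the feature that spreads is voicing.
Place and manner are unchanged, so the assimilation is partial, not total.
The other alternating forms pattern the same way: /t/ → [d] after /r/ (voiceless → voiced, matching voiced); /ʃ/ → [ʒ] after /r/ (voiceless → voiced, matching voiced); /x/ → [ɣ] after /n/ (voiceless → voiced, matching voiced) — only voicing changes, and always toward the preceding segment.
Nothing changes in [mɛʂolvuɳɔ], [ŋaɸcɔχu]: there the adjacent consonants already agree in voicing (/v/ and /l/ are both voiced; /c/ and /ɸ/ are both voiceless), so these forms are consistent with the same rule.
The trigger is the preceding segment, so the direction is progressive (perseverative).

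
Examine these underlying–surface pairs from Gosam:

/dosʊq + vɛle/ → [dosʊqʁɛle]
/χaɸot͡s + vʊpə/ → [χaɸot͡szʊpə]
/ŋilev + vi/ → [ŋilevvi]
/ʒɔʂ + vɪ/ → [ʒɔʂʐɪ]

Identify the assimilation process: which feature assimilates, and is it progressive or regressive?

progressive place assimilation

Comparing underlying and surface forms, /v/ → [ʁ] is the alternation; the neighbouring /q/ is constant.
The change labiodental → uvular matches the place of the preceding /q/, identifying this as place assimilation.
Manner and voice are unchanged, so the assimilation is partial, not total.
The same holds elsewhere in the data: /v/ → [z] after /t͡s/ (labiodental → alveolar, matching alveolar); /v/ → [ʐ] after /ʂ/ (labiodental → retroflex, matching retroflex) — only place changes, and always toward the preceding segment.
Nothing changes in [ŋilevvi]: there the adjacent consonants already agree in place (/v/ and /v/ are both labiodental), so this form is consistent with the same rule.
The trigger is the preceding segment, so the direction is progressive (perseverative).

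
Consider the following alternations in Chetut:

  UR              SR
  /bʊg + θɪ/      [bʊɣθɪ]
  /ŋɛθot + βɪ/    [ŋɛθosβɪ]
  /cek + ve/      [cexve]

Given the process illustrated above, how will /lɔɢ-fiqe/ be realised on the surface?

The data show regressive manner assimilation: /g/ → [ɣ] before /θ/; /t/ → [s] before /β/; /k/ → [x] before /v/. In each pair only manner changes, matching the following consonant, while place and voice stay constant.
The rule targets /ɢ/ (voiced uvular stop), which sits before the trigger /f/ (fricative).
The voiced uvular fricative is [ʁ], so /ɢ/ → [ʁ].

[lɔʁfiqe]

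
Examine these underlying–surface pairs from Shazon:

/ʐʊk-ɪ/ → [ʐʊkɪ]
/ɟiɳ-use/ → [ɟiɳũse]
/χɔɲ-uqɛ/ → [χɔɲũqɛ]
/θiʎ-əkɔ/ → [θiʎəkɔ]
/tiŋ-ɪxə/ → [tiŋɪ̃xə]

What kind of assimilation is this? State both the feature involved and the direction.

The vowel /u/ surfaces as nasalised [ũ] next to the preceding nasal /ɳ/ — it has acquired the [+nasal] feature of its neighbour.
The other forms show the same pattern: /u/ → [ũ] after /ɲ/; /ɪ/ → [ɪ̃] after /ŋ/ — each time a vowel is nasalised next to a preceding nasal.
No change occurs in [ʐʊkɪ], [θiʎəkɔ] because the vowel at the boundary is adjacent to an oral consonant, not a nasal (/ɪ/ next to /k/; /ə/ next to /ʎ/).
Because the conditioning nasal is to the left of the vowel that changes, the process is progressive (perseverative).

progressive nasality assimilation (vowel nasalisation)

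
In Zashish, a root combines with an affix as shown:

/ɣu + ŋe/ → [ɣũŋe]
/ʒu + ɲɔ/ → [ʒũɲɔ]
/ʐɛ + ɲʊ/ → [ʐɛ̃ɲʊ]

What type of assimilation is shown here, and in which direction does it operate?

regressive nasality assimilation (vowel nasalisation)

The vowel /u/ surfaces as nasalised [ũ] next to the following nasal /ŋ/ — it has acquired the [+nasal] feature of its neighbour.
The other forms show the same pattern: /u/ → [ũ] before /ɲ/; /ɛ/ → [ɛ̃] before /ɲ/ — each time a vowel is nasalised next to a following nasal.
Because the conditioning nasal is to the right of the vowel that changes, the process is regressive (anticipatory).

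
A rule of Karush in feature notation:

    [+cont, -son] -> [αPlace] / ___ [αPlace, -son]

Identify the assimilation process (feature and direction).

The shared variable α links the value of the place features (abbreviated [Place]) on the target to the same value on the neighbouring segment, so place is the feature that assimilates.
The conditioning segment sits to the right of the focus bar, meaning the trigger follows the segment that changes — regressive assimilation.

regressive place assimilation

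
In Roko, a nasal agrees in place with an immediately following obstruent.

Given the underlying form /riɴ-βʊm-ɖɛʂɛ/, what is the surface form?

[rimβʊɳɖɛʂɛ]

/ɴ/ is a voiced uvular nasal. The following trigger /β/ is bilabial, so /ɴ/ must become bilabial as well.
The voiced bilabial nasal is [m], so /ɴ/ → [m].
At the second juncture, /m/ likewise becomes [ɳ] adjacent to /ɖ/.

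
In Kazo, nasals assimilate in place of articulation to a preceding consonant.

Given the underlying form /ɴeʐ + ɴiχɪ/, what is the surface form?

The rule targets /ɴ/ (voiced uvular nasal), which sits after the trigger /ʐ/ (retroflex).
A voiced retroflex nasal is [ɳ], so the surface segment is [ɳ].

[ɴeʐɳiχɪ]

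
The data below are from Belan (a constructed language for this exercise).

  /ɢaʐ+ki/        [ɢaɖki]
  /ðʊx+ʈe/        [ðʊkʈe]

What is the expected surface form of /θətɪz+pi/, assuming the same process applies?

[θətɪdpi]

The data show regressive manner assimilation: /ʐ/ → [ɖ] before /k/; /x/ → [k] before /ʈ/. In each pair only manner changes, matching the following consonant, while place and voice stay constant.
The rule targets /z/ (voiced alveolar fricative), which sits before the trigger /p/ (stop).
Changing only its manner to stop gives [d] — the voiced alveolar stop.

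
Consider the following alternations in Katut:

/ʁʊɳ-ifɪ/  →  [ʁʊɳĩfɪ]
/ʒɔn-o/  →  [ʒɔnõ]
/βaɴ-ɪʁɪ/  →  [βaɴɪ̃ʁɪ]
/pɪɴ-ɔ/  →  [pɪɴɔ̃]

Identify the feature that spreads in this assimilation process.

nasality

The vowel /i/ surfaces as nasalised [ĩ] next to the preceding nasal /ɳ/ — it has acquired the [+nasal] feature of its neighbour.
The other forms show the same pattern: /o/ → [õ] after /n/; /ɪ/ → [ɪ̃] after /ɴ/; /ɔ/ → [ɔ̃] after /ɴ/ — each time a vowel is nasalised next to a preceding nasal.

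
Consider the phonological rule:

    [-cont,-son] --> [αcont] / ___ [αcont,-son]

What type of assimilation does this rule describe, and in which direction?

The rule copies [cont] (continuancy) from the environment onto the target stops; since [±cont] encodes the stop/fricative manner contrast, the assimilating dimension is manner.
The conditioning segment sits to the right of the focus bar, meaning the trigger follows the segment that changes — regressive assimilation.

regressive manner assimilation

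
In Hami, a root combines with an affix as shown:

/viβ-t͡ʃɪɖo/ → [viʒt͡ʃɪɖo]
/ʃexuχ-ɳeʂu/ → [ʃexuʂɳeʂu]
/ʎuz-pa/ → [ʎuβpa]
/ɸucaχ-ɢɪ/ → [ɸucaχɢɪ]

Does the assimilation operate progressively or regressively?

Comparing underlying and surface forms, /β/ → [ʒ] is the alternation; the neighbouring /t͡ʃ/ is constant.
/β/ is bilabial while /t͡ʃ/ is postalveolar; the output [ʒ] is postalveolar, matching the trigger — so the feature that spreads is place.
The same holds elsewhere in the data: /χ/ → [ʂ] before /ɳ/ (uvular → retroflex, matching retroflex); /z/ → [β] before /p/ (alveolar → bilabial, matching bilabial) — only place changes, and always toward the following segment.
Nothing changes in [ɸucaχɢɪ]: there the adjacent consonants already agree in place (/χ/ and /ɢ/ are both uvular), so this form is consistent with the same rule.
Since the segment that changes precedes the conditioning segment, the assimilation is regressive.

regressive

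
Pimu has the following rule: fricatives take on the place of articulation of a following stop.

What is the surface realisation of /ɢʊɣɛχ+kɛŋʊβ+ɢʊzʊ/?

[ɢʊɣɛxkɛŋʊʁɢʊzʊ]

/χ/ is a voiceless uvular fricative. The following trigger /k/ is velar, so /χ/ must become velar as well.
The voiceless velar fricative is [x], so /χ/ → [x].
The same rule applies at the second boundary: /β/ → [ʁ] next to /ɢ/.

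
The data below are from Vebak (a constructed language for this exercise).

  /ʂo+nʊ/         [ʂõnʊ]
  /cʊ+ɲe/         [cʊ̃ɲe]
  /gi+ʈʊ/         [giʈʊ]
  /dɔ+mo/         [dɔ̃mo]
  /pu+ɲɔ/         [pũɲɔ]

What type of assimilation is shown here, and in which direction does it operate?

The vowel /o/ surfaces as nasalised [õ] next to the following nasal /n/ — it has acquired the [+nasal] feature of its neighbour.
Likewise in the remaining data: /ʊ/ → [ʊ̃] before /ɲ/; /ɔ/ → [ɔ̃] before /m/; /u/ → [ũ] before /ɲ/ — each time a vowel is nasalised next to a following nasal.
No change occurs in [giʈʊ] because the vowel at the boundary is adjacent to an oral consonant, not a nasal (/i/ next to /ʈ/).
Because the conditioning nasal is to the right of the vowel that changes, the process is regressive (anticipatory).

regressive nasality assimilation (vowel nasalisation)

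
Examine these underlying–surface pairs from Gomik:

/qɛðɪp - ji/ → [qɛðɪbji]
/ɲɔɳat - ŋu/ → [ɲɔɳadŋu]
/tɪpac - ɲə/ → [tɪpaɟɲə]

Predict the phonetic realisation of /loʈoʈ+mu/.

The data show regressive voicing assimilation: /p/ → [b] before /j/; /t/ → [d] before /ŋ/; /c/ → [ɟ] before /ɲ/. In each pair only voicing changes, matching the following consonant, while place and manner stay constant.
/ʈ/ is a voiceless retroflex stop. The following trigger /m/ is voiced, so /ʈ/ must become voiced as well.
The voiced retroflex stop is [ɖ], so /ʈ/ → [ɖ].

[loʈoɖmu]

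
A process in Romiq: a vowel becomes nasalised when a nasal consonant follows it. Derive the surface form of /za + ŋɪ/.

/a/ sits next to the nasal /ŋ/ and is therefore nasalised to [ã].

[zãŋɪ]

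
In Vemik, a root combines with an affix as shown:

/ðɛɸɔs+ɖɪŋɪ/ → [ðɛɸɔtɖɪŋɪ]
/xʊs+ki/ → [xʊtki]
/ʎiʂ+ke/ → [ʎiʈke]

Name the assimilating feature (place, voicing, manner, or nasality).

manner

Comparing underlying and surface forms, /s/ → [t] is the alternation; the neighbouring /ɖ/ is constant.
/s/ is a fricative while /ɖ/ is a stop; the output [t] is a stop, matching the trigger — so the feature that spreads is manner.
Checking the remaining alternations: /s/ → [t] before /k/ (fricative → stop, matching a stop); /ʂ/ → [ʈ] before /k/ (fricative → stop, matching a stop) — only manner changes, and always toward the following segment.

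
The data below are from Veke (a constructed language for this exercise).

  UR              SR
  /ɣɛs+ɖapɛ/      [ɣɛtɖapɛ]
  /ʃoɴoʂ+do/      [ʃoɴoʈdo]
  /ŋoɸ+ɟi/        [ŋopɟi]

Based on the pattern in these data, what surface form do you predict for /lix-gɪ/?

[likgɪ]

The data show regressive manner assimilation: /s/ → [t] before /ɖ/; /ʂ/ → [ʈ] before /d/; /ɸ/ → [p] before /ɟ/. In each pair only manner changes, matching the following consonant, while place and voice stay constant.
The rule targets /x/ (voiceless velar fricative), which sits before the trigger /g/ (stop).
The voiceless velar stop is [k], so /x/ → [k].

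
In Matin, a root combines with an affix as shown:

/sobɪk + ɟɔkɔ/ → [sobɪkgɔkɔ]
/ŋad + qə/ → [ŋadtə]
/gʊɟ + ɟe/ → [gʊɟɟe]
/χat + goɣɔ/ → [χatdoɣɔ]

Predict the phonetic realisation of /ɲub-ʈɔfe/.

[ɲubpɔfe]

The data show progressive place assimilation: /ɟ/ → [g] after /k/; /q/ → [t] after /d/; /g/ → [d] after /t/. In each pair only place changes, matching the preceding consonant, while manner and voice stay constant.
No alternation appears in [gʊɟɟe]: there the adjacent consonants already agree in place (/ɟ/ and /ɟ/ are both palatal), so this form is consistent with the same rule.
/ʈ/ is a voiceless retroflex stop. The preceding trigger /b/ is bilabial, so /ʈ/ must become bilabial as well.
A voiceless bilabial stop is [p], so the surface segment is [p].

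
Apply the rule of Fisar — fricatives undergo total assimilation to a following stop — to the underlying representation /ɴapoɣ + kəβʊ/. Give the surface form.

/ɣ/ is the segment targeted by the rule; it sits immediately before /k/, so it assimilates completely and surfaces as [k].

[ɴapokkəβʊ]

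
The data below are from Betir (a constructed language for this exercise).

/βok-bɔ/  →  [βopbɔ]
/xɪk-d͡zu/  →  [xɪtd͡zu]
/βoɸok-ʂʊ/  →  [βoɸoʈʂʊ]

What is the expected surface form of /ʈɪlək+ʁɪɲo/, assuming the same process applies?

The data show regressive place assimilation: /k/ → [p] before /b/; /k/ → [t] before /d͡z/; /k/ → [ʈ] before /ʂ/. In each pair only place changes, matching the following consonant, while manner and voice stay constant.
The rule targets /k/ (voiceless velar stop), which sits before the trigger /ʁ/ (uvular).
The voiceless uvular stop is [q], so /k/ → [q].

[ʈɪləqʁɪɲo]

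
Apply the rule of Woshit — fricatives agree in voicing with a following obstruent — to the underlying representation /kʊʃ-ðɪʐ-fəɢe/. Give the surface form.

The rule targets /ʃ/ (voiceless postalveolar fricative), which sits before the trigger /ð/ (voiced).
The voiced postalveolar fricative is [ʒ], so /ʃ/ → [ʒ].
At the second juncture, /ʐ/ likewise becomes [ʂ] adjacent to /f/.

[kʊʒðɪʂfəɢe]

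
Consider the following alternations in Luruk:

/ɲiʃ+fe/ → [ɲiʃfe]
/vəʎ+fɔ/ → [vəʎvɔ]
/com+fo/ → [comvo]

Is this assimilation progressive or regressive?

progressive

Underlying /f/ is realised as [v] next to /ʎ/; /ʎ/ itself does not change.
/f/ is voiceless while /ʎ/ is voiced; the output [v] is voiced, matching the trigger — so the feature that spreads is voicing.
Checking the remaining alternation: /f/ → [v] after /m/ (voiceless → voiced, matching voiced) — only voicing changes, and always toward the preceding segment.
No alternation appears in [ɲiʃfe]: there the adjacent consonants already agree in voicing (/f/ and /ʃ/ are both voiceless), so this form is consistent with the same rule.
The trigger is the preceding segment, so the direction is progressive (perseverative).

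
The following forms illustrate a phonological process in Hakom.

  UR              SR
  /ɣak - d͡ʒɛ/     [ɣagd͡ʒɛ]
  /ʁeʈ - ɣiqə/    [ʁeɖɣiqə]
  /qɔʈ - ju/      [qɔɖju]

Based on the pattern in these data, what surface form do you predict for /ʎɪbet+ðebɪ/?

[ʎɪbedðebɪ]

The data show regressive voicing assimilation: /k/ → [g] before /d͡ʒ/; /ʈ/ → [ɖ] before /ɣ/; /ʈ/ → [ɖ] before /j/. In each pair only voicing changes, matching the following consonant, while place and manner stay constant.
/t/ is a voiceless alveolar stop. The following trigger /ð/ is voiced, so /t/ must become voiced as well.
Changing only its voicing to voiced gives [d] — the voiced alveolar stop.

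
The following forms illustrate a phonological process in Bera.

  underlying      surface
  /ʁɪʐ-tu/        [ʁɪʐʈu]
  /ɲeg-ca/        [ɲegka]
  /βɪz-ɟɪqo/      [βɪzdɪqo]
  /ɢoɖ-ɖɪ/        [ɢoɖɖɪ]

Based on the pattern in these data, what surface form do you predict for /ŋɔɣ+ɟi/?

[ŋɔɣgi]

The data show progressive place assimilation: /t/ → [ʈ] after /ʐ/; /c/ → [k] after /g/; /ɟ/ → [d] after /z/. In each pair only place changes, matching the preceding consonant, while manner and voice stay constant.
Nothing changes in [ɢoɖɖɪ]: there the adjacent consonants already agree in place (/ɖ/ and /ɖ/ are both retroflex), so this form is consistent with the same rule.
/ɟ/ is a voiced palatal stop. The preceding trigger /ɣ/ is velar, so /ɟ/ must become velar as well.
The voiced velar stop is [g], so /ɟ/ → [g].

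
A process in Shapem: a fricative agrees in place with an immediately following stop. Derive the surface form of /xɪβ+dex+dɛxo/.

[xɪzdesdɛxo]

/β/ is a voiced bilabial fricative. The following trigger /d/ is alveolar, so /β/ must become alveolar as well.
Changing only its place to alveolar gives [z] — the voiced alveolar fricative.
The same rule applies at the second boundary: /x/ → [s] next to /d/.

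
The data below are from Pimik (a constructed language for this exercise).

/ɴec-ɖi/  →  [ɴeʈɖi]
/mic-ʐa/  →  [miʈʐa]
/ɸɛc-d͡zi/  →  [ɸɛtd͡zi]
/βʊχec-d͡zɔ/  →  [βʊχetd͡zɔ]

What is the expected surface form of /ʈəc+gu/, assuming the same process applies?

The data show regressive place assimilation: /c/ → [ʈ] before /ɖ/; /c/ → [ʈ] before /ʐ/; /c/ → [t] before /d͡z/. In each pair only place changes, matching the following consonant, while manner and voice stay constant.
The rule targets /c/ (voiceless palatal stop), which sits before the trigger /g/ (velar).
The voiceless velar stop is [k], so /c/ → [k].

[ʈəkgu]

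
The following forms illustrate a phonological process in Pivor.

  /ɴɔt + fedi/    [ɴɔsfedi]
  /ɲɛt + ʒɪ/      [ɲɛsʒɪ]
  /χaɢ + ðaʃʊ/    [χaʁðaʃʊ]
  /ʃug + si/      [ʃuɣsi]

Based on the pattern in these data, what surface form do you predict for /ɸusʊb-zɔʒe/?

The data show regressive manner assimilation: /t/ → [s] before /f/; /t/ → [s] before /ʒ/; /ɢ/ → [ʁ] before /ð/; /g/ → [ɣ] before /s/. In each pair only manner changes, matching the following consonant, while place and voice stay constant.
The rule targets /b/ (voiced bilabial stop), which sits before the trigger /z/ (fricative).
Changing only its manner to fricative gives [β] — the voiced bilabial fricative.

[ɸusʊβzɔʒe]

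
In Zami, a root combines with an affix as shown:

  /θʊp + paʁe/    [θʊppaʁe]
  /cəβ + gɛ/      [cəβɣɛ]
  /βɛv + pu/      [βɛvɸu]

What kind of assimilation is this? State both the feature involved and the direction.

progressive manner assimilation

Comparing underlying and surface forms, /g/ → [ɣ] is the alternation; the neighbouring /β/ is constant.
The change stop → fricative matches the manner of the preceding /β/, identifying this as manner assimilation.
Place and voice are unchanged, so the assimilation is partial, not total.
The other alternating form patterns the same way: /p/ → [ɸ] after /v/ (stop → fricative, matching a fricative) — only manner changes, and always toward the preceding segment.
Nothing changes in [θʊppaʁe]: there the adjacent consonants already agree in manner (/p/ and /p/ are both stops), so this form is consistent with the same rule.
Since the segment that changes follows the conditioning segment, the assimilation is progressive.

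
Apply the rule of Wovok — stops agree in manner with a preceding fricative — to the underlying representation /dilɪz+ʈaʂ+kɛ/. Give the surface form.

[dilɪzʂaʂxɛ]

The rule targets /ʈ/ (voiceless retroflex stop), which sits after the trigger /z/ (fricative).
Changing only its manner to fricative gives [ʂ] — the voiceless retroflex fricative.
At the second juncture, /k/ likewise becomes [x] adjacent to /ʂ/.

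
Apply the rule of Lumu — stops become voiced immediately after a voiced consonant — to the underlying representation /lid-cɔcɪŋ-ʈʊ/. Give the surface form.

[lidɟɔcɪŋɖʊ]

The rule targets /c/ (voiceless palatal stop), which sits after the trigger /d/ (voiced).
The voiced palatal stop is [ɟ], so /c/ → [ɟ].
At the second juncture, /ʈ/ likewise becomes [ɖ] adjacent to /ŋ/.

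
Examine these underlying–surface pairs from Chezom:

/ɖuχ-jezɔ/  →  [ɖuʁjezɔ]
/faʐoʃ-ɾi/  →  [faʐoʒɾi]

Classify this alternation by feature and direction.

Comparing underlying and surface forms, /χ/ → [ʁ] is the alternation; the neighbouring /j/ is constant.
/χ/ is voiceless while /j/ is voiced; the output [ʁ] is voiced, matching the trigger — so the feature that spreads is voicing.
Place and manner are unchanged, so the assimilation is partial, not total.
The same holds elsewhere in the data: /ʃ/ → [ʒ] before /ɾ/ (voiceless → voiced, matching voiced) — only voicing changes, and always toward the following segment.
The trigger is the following segment, so the direction is regressive (anticipatory).

regressive voicing assimilation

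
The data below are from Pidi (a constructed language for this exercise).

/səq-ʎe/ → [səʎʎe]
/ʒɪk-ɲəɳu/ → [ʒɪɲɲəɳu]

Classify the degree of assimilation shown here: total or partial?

total assimilation

The segment that alternates is /q/, which surfaces as [ʎ] when adjacent to /ʎ/.
The output [ʎ] is identical to the trigger /ʎ/ — every feature (place, manner, voicing) has been copied — so this is total assimilation.
The remaining alternation confirms this: /k/ → [ɲ] before /ɲ/ — in each case the output is a copy of the following consonant.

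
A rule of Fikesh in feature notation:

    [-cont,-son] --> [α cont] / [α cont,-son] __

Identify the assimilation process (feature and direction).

progressive manner assimilation

The shared variable α links the value of [cont] on the target to that of the neighbouring obstruent. [cont] distinguishes stops from fricatives — a manner-of-articulation feature — so this is manner assimilation.
The conditioning segment sits to the left of the focus bar, meaning the trigger precedes the segment that changes — progressive assimilation.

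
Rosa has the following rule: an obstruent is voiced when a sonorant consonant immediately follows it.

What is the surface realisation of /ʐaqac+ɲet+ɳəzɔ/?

[ʐaqaɟɲedɳəzɔ]

/c/ is a voiceless palatal stop. The following trigger /ɲ/ is voiced, so /c/ must become voiced as well.
Changing only its voicing to voiced gives [ɟ] — the voiced palatal stop.
At the second juncture, /t/ likewise becomes [d] adjacent to /ɳ/.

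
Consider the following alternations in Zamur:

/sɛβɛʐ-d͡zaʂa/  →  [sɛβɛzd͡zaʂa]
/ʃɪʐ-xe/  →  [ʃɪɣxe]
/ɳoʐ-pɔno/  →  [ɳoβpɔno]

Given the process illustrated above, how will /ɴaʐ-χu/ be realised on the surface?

The data show regressive place assimilation: /ʐ/ → [z] before /d͡z/; /ʐ/ → [ɣ] before /x/; /ʐ/ → [β] before /p/. In each pair only place changes, matching the following consonant, while manner and voice stay constant.
/ʐ/ is a voiced retroflex fricative. The following trigger /χ/ is uvular, so /ʐ/ must become uvular as well.
Changing only its place to uvular gives [ʁ] — the voiced uvular fricative.

[ɴaʁχu]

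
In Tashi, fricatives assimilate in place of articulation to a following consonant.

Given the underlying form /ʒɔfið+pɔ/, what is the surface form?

[ʒɔfiβpɔ]

/ð/ is a voiced dental fricative. The following trigger /p/ is bilabial, so /ð/ must become bilabial as well.
The voiced bilabial fricative is [β], so /ð/ → [β].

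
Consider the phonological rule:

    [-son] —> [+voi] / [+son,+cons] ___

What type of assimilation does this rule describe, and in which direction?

progressive voicing assimilation

The structural change is [+voi], and the conditioning segment [+son,+cons] (a sonorant consonant) is itself voiced, so the target comes to share the voicing of its neighbour — voicing assimilation.
The conditioning segment sits to the left of the focus bar, meaning the trigger precedes the segment that changes — progressive assimilation.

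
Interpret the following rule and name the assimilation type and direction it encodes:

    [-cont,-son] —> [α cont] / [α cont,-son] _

The rule copies [cont] (continuancy) from the environment onto the target stops; since [±cont] encodes the stop/fricative manner contrast, the assimilating dimension is manner.
Since the environment is written before the underscore, the trigger precedes the target; the direction is progressive.

progressive manner assimilation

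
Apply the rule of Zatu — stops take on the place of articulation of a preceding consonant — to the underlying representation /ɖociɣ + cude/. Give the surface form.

[ɖociɣkude]

/c/ is a voiceless palatal stop. The preceding trigger /ɣ/ is velar, so /c/ must become velar as well.
A voiceless velar stop is [k], so the surface segment is [k].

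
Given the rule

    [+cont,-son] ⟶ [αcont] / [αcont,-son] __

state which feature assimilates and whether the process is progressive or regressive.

The rule copies [cont] (continuancy) from the environment onto the target fricatives; since [±cont] encodes the stop/fricative manner contrast, the assimilating dimension is manner.
The conditioning segment sits to the left of the focus bar, meaning the trigger precedes the segment that changes — progressive assimilation.

progressive manner assimilation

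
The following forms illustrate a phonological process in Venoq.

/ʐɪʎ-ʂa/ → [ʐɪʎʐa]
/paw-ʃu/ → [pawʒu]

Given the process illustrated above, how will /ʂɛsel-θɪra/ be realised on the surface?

The data show progressive voicing assimilation: /ʂ/ → [ʐ] after /ʎ/; /ʃ/ → [ʒ] after /w/. In each pair only voicing changes, matching the preceding consonant, while place and manner stay constant.
/θ/ is a voiceless dental fricative. The preceding trigger /l/ is voiced, so /θ/ must become voiced as well.
A voiced dental fricative is [ð], so the surface segment is [ð].

[ʂɛselðɪra]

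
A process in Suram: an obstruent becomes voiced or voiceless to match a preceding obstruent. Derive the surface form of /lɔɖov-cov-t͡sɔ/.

/c/ is a voiceless palatal stop. The preceding trigger /v/ is voiced, so /c/ must become voiced as well.
The voiced palatal stop is [ɟ], so /c/ → [ɟ].
At the second juncture, /t͡s/ likewise becomes [d͡z] adjacent to /v/.

[lɔɖovɟovd͡zɔ]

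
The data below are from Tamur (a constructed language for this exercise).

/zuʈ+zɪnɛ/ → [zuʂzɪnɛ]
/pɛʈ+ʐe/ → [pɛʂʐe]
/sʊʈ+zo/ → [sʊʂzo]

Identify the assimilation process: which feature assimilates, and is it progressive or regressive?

regressive manner assimilation

Underlying /ʈ/ is realised as [ʂ] next to /z/; /z/ itself does not change.
/ʈ/ is a stop while /z/ is a fricative; the output [ʂ] is a fricative, matching the trigger — so the feature that spreads is manner.
Place and voice are unchanged, so the assimilation is partial, not total.
The same holds elsewhere in the data: /ʈ/ → [ʂ] before /ʐ/ (stop → fricative, matching a fricative) — only manner changes, and always toward the following segment.
Since the segment that changes precedes the conditioning segment, the assimilation is regressive.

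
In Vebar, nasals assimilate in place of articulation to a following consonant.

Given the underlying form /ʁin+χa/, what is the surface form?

/n/ is a voiced alveolar nasal. The following trigger /χ/ is uvular, so /n/ must become uvular as well.
The voiced uvular nasal is [ɴ], so /n/ → [ɴ].

[ʁiɴχa]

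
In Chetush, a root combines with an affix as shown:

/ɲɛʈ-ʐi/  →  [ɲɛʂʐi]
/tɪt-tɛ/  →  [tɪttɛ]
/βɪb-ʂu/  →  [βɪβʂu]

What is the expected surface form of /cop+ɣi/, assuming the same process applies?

The data show regressive manner assimilation: /ʈ/ → [ʂ] before /ʐ/; /b/ → [β] before /ʂ/. In each pair only manner changes, matching the following consonant, while place and voice stay constant.
Nothing changes in [tɪttɛ]: there the adjacent consonants already agree in manner (/t/ and /t/ are both stops), so this form is consistent with the same rule.
The rule targets /p/ (voiceless bilabial stop), which sits before the trigger /ɣ/ (fricative).
The voiceless bilabial fricative is [ɸ], so /p/ → [ɸ].

[coɸɣi]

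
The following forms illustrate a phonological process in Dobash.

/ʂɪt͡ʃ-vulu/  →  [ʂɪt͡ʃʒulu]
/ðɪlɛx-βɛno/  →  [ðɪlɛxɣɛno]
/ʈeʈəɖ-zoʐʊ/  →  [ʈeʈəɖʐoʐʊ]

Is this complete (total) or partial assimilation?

The segment that alternates is /v/, which surfaces as [ʒ] when adjacent to /t͡ʃ/.
The change labiodental → postalveolar matches the place of the preceding /t͡ʃ/, identifying this as place assimilation.
Manner and voice are unchanged, so the assimilation is partial, not total.
Checking the remaining alternations: /β/ → [ɣ] after /x/ (bilabial → velar, matching velar); /z/ → [ʐ] after /ɖ/ (alveolar → retroflex, matching retroflex) — only place changes, and always toward the preceding segment.

partial assimilation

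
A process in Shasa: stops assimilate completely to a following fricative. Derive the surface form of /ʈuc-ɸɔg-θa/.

[ʈuɸɸɔθθa]

/c/ is the segment targeted by the rule; it sits immediately before /ɸ/, so it assimilates completely and surfaces as [ɸ].
At the second juncture, /g/ likewise becomes [θ] adjacent to /θ/.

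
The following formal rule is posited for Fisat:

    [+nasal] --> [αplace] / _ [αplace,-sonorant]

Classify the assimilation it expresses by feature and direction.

The rule copies the place features (abbreviated [place]) from the environment onto the target, so the assimilating feature is place.
Since the environment is written after the underscore, the trigger follows the target; the direction is regressive.

regressive place assimilation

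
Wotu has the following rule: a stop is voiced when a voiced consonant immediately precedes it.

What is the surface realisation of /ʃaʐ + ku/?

/k/ is a voiceless velar stop. The preceding trigger /ʐ/ is voiced, so /k/ must become voiced as well.
The voiced velar stop is [g], so /k/ → [g].

[ʃaʐgu]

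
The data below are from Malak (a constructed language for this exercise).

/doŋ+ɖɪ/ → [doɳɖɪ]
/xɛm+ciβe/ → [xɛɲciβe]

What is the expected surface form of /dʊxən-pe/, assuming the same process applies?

[dʊxəmpe]

The data show regressive place assimilation: /ŋ/ → [ɳ] before /ɖ/; /m/ → [ɲ] before /c/. In each pair only place changes, matching the following consonant, while manner and voice stay constant.
The rule targets /n/ (voiced alveolar nasal), which sits before the trigger /p/ (bilabial).
A voiced bilabial nasal is [m], so the surface segment is [m].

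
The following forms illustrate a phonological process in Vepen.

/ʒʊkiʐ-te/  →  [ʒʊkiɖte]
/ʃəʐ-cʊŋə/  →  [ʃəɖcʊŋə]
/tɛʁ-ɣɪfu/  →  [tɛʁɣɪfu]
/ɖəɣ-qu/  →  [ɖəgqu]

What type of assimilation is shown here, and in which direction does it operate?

regressive manner assimilation

Comparing underlying and surface forms, /ʐ/ → [ɖ] is the alternation; the neighbouring /t/ is constant.
The change fricative → stop matches the manner of the following /t/, identifying this as manner assimilation.
Place and voice are unchanged, so the assimilation is partial, not total.
Checking the remaining alternations: /ʐ/ → [ɖ] before /c/ (fricative → stop, matching a stop); /ɣ/ → [g] before /q/ (fricative → stop, matching a stop) — only manner changes, and always toward the following segment.
No alternation appears in [tɛʁɣɪfu]: there the adjacent consonants already agree in manner (/ʁ/ and /ɣ/ are both fricatives), so this form is consistent with the same rule.
Since the segment that changes precedes the conditioning segment, the assimilation is regressive.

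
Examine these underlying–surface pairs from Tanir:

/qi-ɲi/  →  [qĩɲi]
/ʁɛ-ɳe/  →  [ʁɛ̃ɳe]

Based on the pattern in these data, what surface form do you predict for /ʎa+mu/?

The data show regressive nasality assimilation (vowel nasalisation): /i/ → [ĩ] before /ɲ/; /ɛ/ → [ɛ̃] before /ɳ/ — a vowel is nasalised by an immediately following nasal consonant.
/a/ sits next to the nasal /m/ and is therefore nasalised to [ã].

[ʎãmu]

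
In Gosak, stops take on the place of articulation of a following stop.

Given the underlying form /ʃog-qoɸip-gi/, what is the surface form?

/g/ is a voiced velar stop. The following trigger /q/ is uvular, so /g/ must become uvular as well.
The voiced uvular stop is [ɢ], so /g/ → [ɢ].
At the second juncture, /p/ likewise becomes [k] adjacent to /g/.

[ʃoɢqoɸikgi]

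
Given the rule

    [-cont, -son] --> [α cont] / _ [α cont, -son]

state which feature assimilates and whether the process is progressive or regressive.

The rule copies [cont] (continuancy) from the environment onto the target stops; since [±cont] encodes the stop/fricative manner contrast, the assimilating dimension is manner.
The conditioning segment sits to the right of the focus bar, meaning the trigger follows the segment that changes — regressive assimilation.

regressive manner assimilation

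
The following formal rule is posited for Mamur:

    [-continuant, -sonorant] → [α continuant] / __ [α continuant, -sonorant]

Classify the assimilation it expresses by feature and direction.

regressive manner assimilation

The rule copies [continuant] (continuancy) from the environment onto the target stops; since [±continuant] encodes the stop/fricative manner contrast, the assimilating dimension is manner.
Since the environment is written after the underscore, the trigger follows the target; the direction is regressive.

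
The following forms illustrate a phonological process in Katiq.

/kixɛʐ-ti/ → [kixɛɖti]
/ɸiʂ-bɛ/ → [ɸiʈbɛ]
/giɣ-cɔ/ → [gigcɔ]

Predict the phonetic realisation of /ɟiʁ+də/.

The data show regressive manner assimilation: /ʐ/ → [ɖ] before /t/; /ʂ/ → [ʈ] before /b/; /ɣ/ → [g] before /c/. In each pair only manner changes, matching the following consonant, while place and voice stay constant.
/ʁ/ is a voiced uvular fricative. The following trigger /d/ is a stop, so /ʁ/ must become a stop as well.
A voiced uvular stop is [ɢ], so the surface segment is [ɢ].

[ɟiɢdə]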